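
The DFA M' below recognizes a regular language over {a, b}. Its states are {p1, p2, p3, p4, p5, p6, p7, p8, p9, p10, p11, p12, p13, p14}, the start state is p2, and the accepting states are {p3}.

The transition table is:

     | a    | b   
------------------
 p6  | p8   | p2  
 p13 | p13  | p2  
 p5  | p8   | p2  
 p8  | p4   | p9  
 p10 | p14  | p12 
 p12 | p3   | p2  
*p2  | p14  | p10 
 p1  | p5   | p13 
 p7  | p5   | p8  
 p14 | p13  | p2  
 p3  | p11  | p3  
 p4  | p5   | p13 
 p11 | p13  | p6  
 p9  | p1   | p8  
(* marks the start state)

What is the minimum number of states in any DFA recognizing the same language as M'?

9

First remove the unreachable states {p7}; 13 states remain.
Start with accepting vs non-accepting: {p3} | {p1,p2,p4,p5,p6,p8,p9,p10,p11,p12,p13,p14}.
Refine {p1,p2,p4,p5,p6,p8,p9,p10,p11,p12,p13,p14} on symbol a: members go to different blocks, giving {p1,p2,p4,p5,p6,p8,p9,p10,p11,p13,p14} and {p12}.
On input b, block {p1,p2,p4,p5,p6,p8,p9,p10,p11,p13,p14} splits into {p1,p2,p4,p5,p6,p8,p9,p11,p13,p14} and {p10}.
Refine {p1,p2,p4,p5,p6,p8,p9,p11,p13,p14} on symbol b: members go to different blocks, giving {p1,p4,p5,p6,p8,p9,p11,p13,p14} and {p2}.
Split {p1,p4,p5,p6,p8,p9,p11,p13,p14} by δ(·,b) → {p1,p4,p8,p9,p11} and {p5,p6,p13,p14}.
Split {p1,p4,p8,p9,p11} by δ(·,a) → {p1,p4,p11} and {p8,p9}.
Refine {p5,p6,p13,p14} on symbol a: members go to different blocks, giving {p5,p6} and {p13,p14}.
Split {p1,p4,p11} by δ(·,a) → {p1,p4} and {p11}.
The partition is now stable with 9 blocks: {p3} | {p1,p4} | {p12} | {p10} | {p2} | {p5,p6} | {p8,p9} | {p13,p14} | {p11}.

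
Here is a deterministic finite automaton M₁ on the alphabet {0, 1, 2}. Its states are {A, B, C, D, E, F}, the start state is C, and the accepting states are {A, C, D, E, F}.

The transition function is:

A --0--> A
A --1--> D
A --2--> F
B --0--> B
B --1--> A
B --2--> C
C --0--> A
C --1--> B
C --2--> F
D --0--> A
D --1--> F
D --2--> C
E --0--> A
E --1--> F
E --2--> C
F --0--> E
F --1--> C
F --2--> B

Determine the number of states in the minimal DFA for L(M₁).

5

All states are reachable from the start state.
P0 = {A,C,D,E,F} | {B}.
On input 1, block {A,C,D,E,F} splits into {A,D,E,F} and {C}.
On input 1, block {A,D,E,F} splits into {A,D,E} and {F}.
On input 1, block {A,D,E} splits into {D,E} and {A}.
Stable partition: {D,E} | {B} | {C} | {F} | {A} — 5 equivalence classes.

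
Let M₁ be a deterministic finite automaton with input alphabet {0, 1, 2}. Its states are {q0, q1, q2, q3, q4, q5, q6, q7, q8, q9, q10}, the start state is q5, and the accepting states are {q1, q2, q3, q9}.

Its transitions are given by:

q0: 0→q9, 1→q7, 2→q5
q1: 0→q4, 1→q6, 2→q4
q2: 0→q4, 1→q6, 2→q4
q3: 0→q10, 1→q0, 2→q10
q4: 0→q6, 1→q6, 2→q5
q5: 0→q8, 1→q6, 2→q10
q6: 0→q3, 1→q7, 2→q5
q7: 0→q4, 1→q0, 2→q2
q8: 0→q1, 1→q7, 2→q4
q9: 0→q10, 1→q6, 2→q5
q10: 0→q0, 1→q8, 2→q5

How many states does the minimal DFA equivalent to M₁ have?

4

P0 = {q1,q2,q3,q9} | {q0,q4,q5,q6,q7,q8,q10}.
Refine {q0,q4,q5,q6,q7,q8,q10} on symbol 0: members go to different blocks, giving {q4,q5,q7,q10} and {q0,q6,q8}.
Refine {q4,q5,q7,q10} on symbol 0: members go to different blocks, giving {q4,q5,q10} and {q7}.
The partition is now stable with 4 blocks: {q1,q2,q3,q9} | {q4,q5,q10} | {q0,q6,q8} | {q7}.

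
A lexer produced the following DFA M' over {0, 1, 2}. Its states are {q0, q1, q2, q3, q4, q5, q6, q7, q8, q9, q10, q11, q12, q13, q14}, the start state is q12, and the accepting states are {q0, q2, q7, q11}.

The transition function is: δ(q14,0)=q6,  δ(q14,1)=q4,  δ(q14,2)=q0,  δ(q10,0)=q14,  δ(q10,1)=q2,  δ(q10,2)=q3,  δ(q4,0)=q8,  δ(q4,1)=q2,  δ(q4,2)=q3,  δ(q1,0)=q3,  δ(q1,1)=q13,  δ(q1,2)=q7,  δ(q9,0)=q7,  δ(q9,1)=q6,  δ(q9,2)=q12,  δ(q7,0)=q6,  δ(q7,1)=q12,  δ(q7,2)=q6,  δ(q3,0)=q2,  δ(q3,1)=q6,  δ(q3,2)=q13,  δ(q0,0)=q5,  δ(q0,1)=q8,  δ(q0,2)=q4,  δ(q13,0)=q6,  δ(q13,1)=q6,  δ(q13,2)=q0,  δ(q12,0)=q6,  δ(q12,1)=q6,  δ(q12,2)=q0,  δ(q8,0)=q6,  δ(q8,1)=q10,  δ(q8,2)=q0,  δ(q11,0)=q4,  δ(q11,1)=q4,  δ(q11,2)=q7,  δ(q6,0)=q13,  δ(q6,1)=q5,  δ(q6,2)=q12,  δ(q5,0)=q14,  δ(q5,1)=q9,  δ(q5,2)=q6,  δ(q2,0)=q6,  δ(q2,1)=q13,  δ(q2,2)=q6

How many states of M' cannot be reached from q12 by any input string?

2

Starting at q12 and following transitions, the reachable set is {q0, q2, q3, q4, q5, q6, q7, q8, q9, q10, q12, q13, q14}. That leaves q1, q11 unreachable — 2 in total.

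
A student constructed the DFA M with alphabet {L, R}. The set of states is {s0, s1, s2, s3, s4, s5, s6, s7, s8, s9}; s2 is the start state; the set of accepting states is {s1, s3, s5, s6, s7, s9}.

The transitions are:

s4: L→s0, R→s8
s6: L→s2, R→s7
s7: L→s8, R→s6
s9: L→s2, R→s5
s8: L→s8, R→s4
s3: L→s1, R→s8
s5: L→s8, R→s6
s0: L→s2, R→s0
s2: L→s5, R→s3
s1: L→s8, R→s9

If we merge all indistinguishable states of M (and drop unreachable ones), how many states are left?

7

All states are reachable from the start state.
P0 = {s1,s3,s5,s6,s7,s9} | {s0,s2,s4,s8}.
Split {s1,s3,s5,s6,s7,s9} by δ(·,L) → {s1,s5,s6,s7,s9} and {s3}.
Refine {s0,s2,s4,s8} on symbol L: members go to different blocks, giving {s0,s4,s8} and {s2}.
On input L, block {s1,s5,s6,s7,s9} splits into {s1,s5,s7} and {s6,s9}.
Refine {s0,s4,s8} on symbol L: members go to different blocks, giving {s4,s8} and {s0}.
Refine {s4,s8} on symbol L: members go to different blocks, giving {s4} and {s8}.
The partition is now stable with 7 blocks: {s1,s5,s7} | {s4} | {s3} | {s2} | {s6,s9} | {s0} | {s8}.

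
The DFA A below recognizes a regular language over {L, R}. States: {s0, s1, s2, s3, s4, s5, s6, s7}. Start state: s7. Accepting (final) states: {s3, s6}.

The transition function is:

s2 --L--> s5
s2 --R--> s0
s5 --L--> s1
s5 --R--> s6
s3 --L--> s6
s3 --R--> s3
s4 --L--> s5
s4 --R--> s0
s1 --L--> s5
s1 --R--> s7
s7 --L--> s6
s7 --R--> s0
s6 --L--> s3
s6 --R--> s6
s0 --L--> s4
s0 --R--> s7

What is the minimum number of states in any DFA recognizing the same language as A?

6

States {s2} cannot be reached from the start state, so discard them.
P0 = {s3,s6} | {s0,s1,s4,s5,s7}.
Split {s0,s1,s4,s5,s7} by δ(·,L) → {s0,s1,s4,s5} and {s7}.
Refine {s0,s1,s4,s5} on symbol R: members go to different blocks, giving {s0,s1} and {s4} and {s5}.
Split {s0,s1} by δ(·,L) → {s0} and {s1}.
Stable partition: {s3,s6} | {s0} | {s7} | {s4} | {s5} | {s1} — 6 equivalence classes.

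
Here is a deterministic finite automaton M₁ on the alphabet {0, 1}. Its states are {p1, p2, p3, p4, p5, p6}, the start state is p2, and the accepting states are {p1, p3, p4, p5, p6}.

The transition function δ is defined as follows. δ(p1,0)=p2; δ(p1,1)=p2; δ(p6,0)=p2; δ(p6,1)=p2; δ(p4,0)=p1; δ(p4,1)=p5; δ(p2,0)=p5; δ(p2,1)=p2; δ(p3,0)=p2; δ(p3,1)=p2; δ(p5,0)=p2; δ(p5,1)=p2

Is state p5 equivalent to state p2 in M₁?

Reachable states from the start: {p2,p5}. Unreachable: {p1,p3,p4,p6} — drop them.
Initial partition by acceptance: {p5} | {p2}.
Stable partition: {p5} | {p2} — 2 equivalence classes.
p5 and p2 end up in different blocks, so they are distinguishable. For instance, the string 'ε' is accepted from only p5.

No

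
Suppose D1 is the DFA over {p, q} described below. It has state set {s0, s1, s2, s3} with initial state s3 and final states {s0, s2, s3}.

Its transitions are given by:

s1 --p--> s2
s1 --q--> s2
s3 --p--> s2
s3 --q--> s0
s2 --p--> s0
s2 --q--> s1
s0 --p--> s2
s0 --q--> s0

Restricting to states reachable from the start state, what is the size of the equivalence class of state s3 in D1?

2

Every state is reachable, so we keep all 4.
Start with accepting vs non-accepting: {s0,s2,s3} | {s1}.
On input q, block {s0,s2,s3} splits into {s0,s3} and {s2}.
No further refinement is possible. Final partition (3 blocks): {s0,s3} | {s1} | {s2}.
State s3 belongs to the block {s0,s3}, which has 2 states.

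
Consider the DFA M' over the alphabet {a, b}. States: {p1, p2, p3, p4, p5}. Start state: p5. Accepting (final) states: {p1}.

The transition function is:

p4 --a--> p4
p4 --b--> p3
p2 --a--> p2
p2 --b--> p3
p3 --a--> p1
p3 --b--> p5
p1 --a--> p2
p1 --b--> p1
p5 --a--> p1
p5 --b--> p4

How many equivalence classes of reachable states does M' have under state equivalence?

4

All states are reachable from the start state.
Initial partition by acceptance: {p1} | {p2,p3,p4,p5}.
On input a, block {p2,p3,p4,p5} splits into {p2,p4} and {p3,p5}.
Refine {p3,p5} on symbol b: members go to different blocks, giving {p3} and {p5}.
No further refinement is possible. Final partition (4 blocks): {p1} | {p2,p4} | {p3} | {p5}.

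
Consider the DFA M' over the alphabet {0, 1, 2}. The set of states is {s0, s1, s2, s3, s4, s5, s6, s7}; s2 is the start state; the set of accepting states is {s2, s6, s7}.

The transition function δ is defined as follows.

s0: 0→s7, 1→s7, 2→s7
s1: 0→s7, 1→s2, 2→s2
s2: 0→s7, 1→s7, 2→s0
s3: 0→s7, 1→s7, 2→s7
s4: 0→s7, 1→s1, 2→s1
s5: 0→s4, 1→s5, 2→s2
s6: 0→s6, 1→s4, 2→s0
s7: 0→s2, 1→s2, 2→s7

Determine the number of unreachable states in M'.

BFS from s2 reaches {s0, s2, s7}; the 5 state(s) s1, s3, s4, s5, s6 are never visited.

5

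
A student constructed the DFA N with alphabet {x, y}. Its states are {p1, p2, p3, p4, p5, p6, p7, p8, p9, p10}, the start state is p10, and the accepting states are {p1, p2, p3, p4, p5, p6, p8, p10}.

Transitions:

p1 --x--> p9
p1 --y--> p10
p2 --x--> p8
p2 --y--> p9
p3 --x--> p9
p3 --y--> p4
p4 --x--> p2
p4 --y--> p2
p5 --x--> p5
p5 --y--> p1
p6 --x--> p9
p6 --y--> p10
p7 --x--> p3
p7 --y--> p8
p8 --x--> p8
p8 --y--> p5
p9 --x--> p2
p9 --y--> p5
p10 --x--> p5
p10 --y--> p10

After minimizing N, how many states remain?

First remove the unreachable states {p3,p4,p6,p7}; 6 states remain.
Start with accepting vs non-accepting: {p1,p2,p5,p8,p10} | {p9}.
Split {p1,p2,p5,p8,p10} by δ(·,x) → {p2,p5,p8,p10} and {p1}.
On input y, block {p2,p5,p8,p10} splits into {p8,p10} and {p2} and {p5}.
Split {p8,p10} by δ(·,x) → {p8} and {p10}.
Stable partition: {p8} | {p9} | {p1} | {p2} | {p5} | {p10} — 6 equivalence classes.

6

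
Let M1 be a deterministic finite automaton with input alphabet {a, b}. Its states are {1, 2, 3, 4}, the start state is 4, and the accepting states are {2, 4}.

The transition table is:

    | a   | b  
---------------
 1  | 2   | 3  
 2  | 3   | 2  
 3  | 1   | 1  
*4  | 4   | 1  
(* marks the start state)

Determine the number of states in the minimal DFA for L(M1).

4

All states are reachable from the start state.
Start with accepting vs non-accepting: {2,4} | {1,3}.
Refine {2,4} on symbol a: members go to different blocks, giving {2} and {4}.
Split {1,3} by δ(·,a) → {1} and {3}.
The partition is now stable with 4 blocks: {2} | {1} | {4} | {3}.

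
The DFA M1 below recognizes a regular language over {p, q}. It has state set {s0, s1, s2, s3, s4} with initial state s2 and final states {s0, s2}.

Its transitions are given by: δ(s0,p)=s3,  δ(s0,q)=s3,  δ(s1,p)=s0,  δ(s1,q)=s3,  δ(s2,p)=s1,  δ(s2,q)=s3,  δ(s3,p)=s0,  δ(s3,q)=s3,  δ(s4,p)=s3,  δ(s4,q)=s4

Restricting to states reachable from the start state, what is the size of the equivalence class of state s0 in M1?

Reachable states from the start: {s0,s1,s2,s3}. Unreachable: {s4} — drop them.
P0 = {s0,s2} | {s1,s3}.
Stable partition: {s0,s2} | {s1,s3} — 2 equivalence classes.
The equivalence class containing s0 is {s0,s2}, of size 2.

2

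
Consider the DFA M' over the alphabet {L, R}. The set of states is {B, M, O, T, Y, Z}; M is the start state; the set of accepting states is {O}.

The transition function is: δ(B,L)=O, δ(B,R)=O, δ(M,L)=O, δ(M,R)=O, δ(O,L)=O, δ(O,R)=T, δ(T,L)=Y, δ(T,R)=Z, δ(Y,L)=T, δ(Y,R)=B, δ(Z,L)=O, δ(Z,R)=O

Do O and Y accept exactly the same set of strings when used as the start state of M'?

No

Every state is reachable, so we keep all 6.
Start with accepting vs non-accepting: {O} | {B,M,T,Y,Z}.
Split {B,M,T,Y,Z} by δ(·,L) → {B,M,Z} and {T,Y}.
Stable partition: {O} | {B,M,Z} | {T,Y} — 3 equivalence classes.
O and Y end up in different blocks, so they are distinguishable. For instance, the string 'ε' is accepted from only O.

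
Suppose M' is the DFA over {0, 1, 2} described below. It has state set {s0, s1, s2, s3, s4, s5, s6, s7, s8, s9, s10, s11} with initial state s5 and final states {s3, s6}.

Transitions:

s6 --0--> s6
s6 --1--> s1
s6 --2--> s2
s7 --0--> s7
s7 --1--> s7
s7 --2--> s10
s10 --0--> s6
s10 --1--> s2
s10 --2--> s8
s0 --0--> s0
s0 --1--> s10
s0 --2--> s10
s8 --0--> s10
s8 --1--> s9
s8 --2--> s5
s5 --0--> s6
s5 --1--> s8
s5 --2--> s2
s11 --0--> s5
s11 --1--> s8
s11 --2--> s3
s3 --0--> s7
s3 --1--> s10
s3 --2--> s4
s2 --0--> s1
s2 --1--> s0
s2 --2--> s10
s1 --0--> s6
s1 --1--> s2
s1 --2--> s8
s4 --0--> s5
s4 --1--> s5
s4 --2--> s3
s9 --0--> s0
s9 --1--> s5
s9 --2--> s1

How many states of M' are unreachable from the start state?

4

BFS from s5 reaches {s0, s1, s2, s5, s6, s8, s9, s10}; the 4 state(s) s3, s4, s7, s11 are never visited.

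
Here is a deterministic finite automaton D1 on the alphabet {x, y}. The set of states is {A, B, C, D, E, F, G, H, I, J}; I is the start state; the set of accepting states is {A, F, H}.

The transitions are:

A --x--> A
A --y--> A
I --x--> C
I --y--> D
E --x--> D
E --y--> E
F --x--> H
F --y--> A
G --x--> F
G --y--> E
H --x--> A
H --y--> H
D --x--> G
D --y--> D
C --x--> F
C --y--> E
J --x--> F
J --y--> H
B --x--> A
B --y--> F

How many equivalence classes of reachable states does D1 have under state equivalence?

4

First remove the unreachable states {B,J}; 8 states remain.
P0 = {A,F,H} | {C,D,E,G,I}.
Split {C,D,E,G,I} by δ(·,x) → {D,E,I} and {C,G}.
On input x, block {D,E,I} splits into {D,I} and {E}.
The partition is now stable with 4 blocks: {A,F,H} | {D,I} | {C,G} | {E}.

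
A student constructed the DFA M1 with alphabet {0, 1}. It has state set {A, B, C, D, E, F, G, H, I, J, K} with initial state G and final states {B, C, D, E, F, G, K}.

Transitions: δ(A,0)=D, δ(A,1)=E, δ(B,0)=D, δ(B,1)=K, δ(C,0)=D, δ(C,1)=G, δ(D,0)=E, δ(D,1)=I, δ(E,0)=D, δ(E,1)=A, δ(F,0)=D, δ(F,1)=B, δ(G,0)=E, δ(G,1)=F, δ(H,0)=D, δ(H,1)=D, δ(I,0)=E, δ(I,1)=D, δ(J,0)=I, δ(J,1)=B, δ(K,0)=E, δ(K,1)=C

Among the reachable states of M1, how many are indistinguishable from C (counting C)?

5

States {H,J} cannot be reached from the start state, so discard them.
Start with accepting vs non-accepting: {B,C,D,E,F,G,K} | {A,I}.
Refine {B,C,D,E,F,G,K} on symbol 1: members go to different blocks, giving {B,C,F,G,K} and {D,E}.
Stable partition: {B,C,F,G,K} | {A,I} | {D,E} — 3 equivalence classes.
The equivalence class containing C is {B,C,F,G,K}, of size 5.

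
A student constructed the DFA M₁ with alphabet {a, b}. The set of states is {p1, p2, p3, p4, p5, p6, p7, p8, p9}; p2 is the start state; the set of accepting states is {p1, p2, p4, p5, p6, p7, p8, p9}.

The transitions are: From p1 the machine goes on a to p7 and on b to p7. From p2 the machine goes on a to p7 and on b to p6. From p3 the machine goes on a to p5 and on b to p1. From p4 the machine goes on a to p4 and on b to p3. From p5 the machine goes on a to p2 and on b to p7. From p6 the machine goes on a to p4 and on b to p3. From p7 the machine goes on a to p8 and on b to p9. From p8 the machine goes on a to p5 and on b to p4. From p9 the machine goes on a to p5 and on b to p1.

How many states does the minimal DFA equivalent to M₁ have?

All states are reachable from the start state.
Start with accepting vs non-accepting: {p1,p2,p4,p5,p6,p7,p8,p9} | {p3}.
On input b, block {p1,p2,p4,p5,p6,p7,p8,p9} splits into {p1,p2,p5,p7,p8,p9} and {p4,p6}.
On input b, block {p1,p2,p5,p7,p8,p9} splits into {p1,p5,p7,p9} and {p2,p8}.
On input a, block {p1,p5,p7,p9} splits into {p1,p9} and {p5,p7}.
Split {p1,p9} by δ(·,b) → {p1} and {p9}.
On input b, block {p5,p7} splits into {p5} and {p7}.
Refine {p2,p8} on symbol a: members go to different blocks, giving {p2} and {p8}.
Stable partition: {p1} | {p3} | {p4,p6} | {p2} | {p5} | {p9} | {p7} | {p8} — 8 equivalence classes.

8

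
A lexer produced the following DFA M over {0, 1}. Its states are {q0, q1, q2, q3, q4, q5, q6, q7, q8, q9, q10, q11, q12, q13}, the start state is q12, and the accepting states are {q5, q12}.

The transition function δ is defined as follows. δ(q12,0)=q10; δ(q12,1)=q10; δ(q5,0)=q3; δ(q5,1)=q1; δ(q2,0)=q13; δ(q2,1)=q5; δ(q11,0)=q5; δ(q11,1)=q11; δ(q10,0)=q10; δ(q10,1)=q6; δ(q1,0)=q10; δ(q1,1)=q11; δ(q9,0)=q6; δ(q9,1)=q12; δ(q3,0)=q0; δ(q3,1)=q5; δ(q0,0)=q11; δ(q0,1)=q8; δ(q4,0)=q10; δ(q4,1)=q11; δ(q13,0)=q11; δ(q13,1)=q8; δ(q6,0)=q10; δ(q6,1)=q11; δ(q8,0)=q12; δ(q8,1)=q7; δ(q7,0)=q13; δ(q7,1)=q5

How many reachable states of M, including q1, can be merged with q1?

2

States {q2,q4,q9} cannot be reached from the start state, so discard them.
Start with accepting vs non-accepting: {q5,q12} | {q0,q1,q3,q6,q7,q8,q10,q11,q13}.
On input 0, block {q0,q1,q3,q6,q7,q8,q10,q11,q13} splits into {q0,q1,q3,q6,q7,q10,q13} and {q8,q11}.
On input 0, block {q0,q1,q3,q6,q7,q10,q13} splits into {q1,q3,q6,q7,q10} and {q0,q13}.
Refine {q1,q3,q6,q7,q10} on symbol 0: members go to different blocks, giving {q1,q6,q10} and {q3,q7}.
Split {q5,q12} by δ(·,0) → {q5} and {q12}.
Split {q1,q6,q10} by δ(·,1) → {q1,q6} and {q10}.
On input 0, block {q8,q11} splits into {q8} and {q11}.
Stable partition: {q5} | {q1,q6} | {q8} | {q0,q13} | {q3,q7} | {q12} | {q10} | {q11} — 8 equivalence classes.
State q1 belongs to the block {q1,q6}, which has 2 states.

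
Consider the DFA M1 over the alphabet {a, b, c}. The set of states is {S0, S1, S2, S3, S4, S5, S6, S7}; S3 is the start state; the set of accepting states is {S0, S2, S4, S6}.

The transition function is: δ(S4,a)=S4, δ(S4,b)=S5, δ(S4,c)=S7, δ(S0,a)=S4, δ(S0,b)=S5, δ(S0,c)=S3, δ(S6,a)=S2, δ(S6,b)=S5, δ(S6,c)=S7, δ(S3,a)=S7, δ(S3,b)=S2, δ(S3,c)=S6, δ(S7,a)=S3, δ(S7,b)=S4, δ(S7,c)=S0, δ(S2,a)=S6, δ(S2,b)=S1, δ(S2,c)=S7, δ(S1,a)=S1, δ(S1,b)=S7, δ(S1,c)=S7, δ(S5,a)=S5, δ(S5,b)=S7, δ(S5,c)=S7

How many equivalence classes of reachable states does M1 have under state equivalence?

3

Initial partition by acceptance: {S0,S2,S4,S6} | {S1,S3,S5,S7}.
Split {S1,S3,S5,S7} by δ(·,b) → {S1,S5} and {S3,S7}.
Stable partition: {S0,S2,S4,S6} | {S1,S5} | {S3,S7} — 3 equivalence classes.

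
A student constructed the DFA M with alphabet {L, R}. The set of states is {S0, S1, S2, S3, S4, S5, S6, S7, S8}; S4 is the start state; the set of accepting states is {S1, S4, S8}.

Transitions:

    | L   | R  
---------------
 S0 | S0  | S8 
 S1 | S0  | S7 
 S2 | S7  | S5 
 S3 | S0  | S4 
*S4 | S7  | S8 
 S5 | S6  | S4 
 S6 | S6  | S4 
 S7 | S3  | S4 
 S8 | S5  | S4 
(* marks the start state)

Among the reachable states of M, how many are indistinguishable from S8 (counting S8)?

States {S1,S2} cannot be reached from the start state, so discard them.
P0 = {S4,S8} | {S0,S3,S5,S6,S7}.
The partition is now stable with 2 blocks: {S4,S8} | {S0,S3,S5,S6,S7}.
State S8 belongs to the block {S4,S8}, which has 2 states.

2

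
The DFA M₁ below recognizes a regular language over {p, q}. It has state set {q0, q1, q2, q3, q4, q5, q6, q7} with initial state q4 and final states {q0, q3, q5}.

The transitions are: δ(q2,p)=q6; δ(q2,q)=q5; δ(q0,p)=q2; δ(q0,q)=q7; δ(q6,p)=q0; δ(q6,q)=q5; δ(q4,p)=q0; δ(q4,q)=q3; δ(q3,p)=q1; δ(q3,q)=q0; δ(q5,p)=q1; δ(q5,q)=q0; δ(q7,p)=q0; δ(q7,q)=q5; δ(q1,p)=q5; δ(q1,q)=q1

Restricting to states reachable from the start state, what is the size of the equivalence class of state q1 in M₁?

1

Every state is reachable, so we keep all 8.
Initial partition by acceptance: {q0,q3,q5} | {q1,q2,q4,q6,q7}.
Refine {q0,q3,q5} on symbol q: members go to different blocks, giving {q3,q5} and {q0}.
Split {q1,q2,q4,q6,q7} by δ(·,p) → {q4,q6,q7} and {q1} and {q2}.
No further refinement is possible. Final partition (5 blocks): {q3,q5} | {q4,q6,q7} | {q0} | {q1} | {q2}.
State q1 belongs to the block {q1}, which has 1 states.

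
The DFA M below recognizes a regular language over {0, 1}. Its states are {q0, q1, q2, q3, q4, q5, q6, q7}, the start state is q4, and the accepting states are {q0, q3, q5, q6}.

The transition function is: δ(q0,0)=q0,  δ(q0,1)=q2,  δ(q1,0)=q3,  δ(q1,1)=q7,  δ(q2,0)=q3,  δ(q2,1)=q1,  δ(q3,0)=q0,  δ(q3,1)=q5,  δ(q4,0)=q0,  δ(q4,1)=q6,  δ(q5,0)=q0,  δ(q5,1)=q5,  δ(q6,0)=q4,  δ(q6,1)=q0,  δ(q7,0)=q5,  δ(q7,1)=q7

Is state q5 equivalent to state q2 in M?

P0 = {q0,q3,q5,q6} | {q1,q2,q4,q7}.
Refine {q0,q3,q5,q6} on symbol 0: members go to different blocks, giving {q0,q3,q5} and {q6}.
Split {q0,q3,q5} by δ(·,1) → {q3,q5} and {q0}.
Refine {q1,q2,q4,q7} on symbol 0: members go to different blocks, giving {q1,q2,q7} and {q4}.
Stable partition: {q3,q5} | {q1,q2,q7} | {q6} | {q0} | {q4} — 5 equivalence classes.
q5 and q2 end up in different blocks, so they are distinguishable. For instance, the string 'ε' is accepted from only q5.

No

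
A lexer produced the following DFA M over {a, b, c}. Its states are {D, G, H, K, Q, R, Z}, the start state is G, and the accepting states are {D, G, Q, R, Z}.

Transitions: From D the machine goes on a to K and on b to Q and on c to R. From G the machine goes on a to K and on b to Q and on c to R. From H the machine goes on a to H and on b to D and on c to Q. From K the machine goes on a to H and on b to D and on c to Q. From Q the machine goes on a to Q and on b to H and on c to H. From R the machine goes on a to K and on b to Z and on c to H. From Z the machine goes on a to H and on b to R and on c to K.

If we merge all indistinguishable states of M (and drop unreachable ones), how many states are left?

4

Start with accepting vs non-accepting: {D,G,Q,R,Z} | {H,K}.
On input a, block {D,G,Q,R,Z} splits into {D,G,R,Z} and {Q}.
On input b, block {D,G,R,Z} splits into {D,G} and {R,Z}.
No further refinement is possible. Final partition (4 blocks): {D,G} | {H,K} | {Q} | {R,Z}.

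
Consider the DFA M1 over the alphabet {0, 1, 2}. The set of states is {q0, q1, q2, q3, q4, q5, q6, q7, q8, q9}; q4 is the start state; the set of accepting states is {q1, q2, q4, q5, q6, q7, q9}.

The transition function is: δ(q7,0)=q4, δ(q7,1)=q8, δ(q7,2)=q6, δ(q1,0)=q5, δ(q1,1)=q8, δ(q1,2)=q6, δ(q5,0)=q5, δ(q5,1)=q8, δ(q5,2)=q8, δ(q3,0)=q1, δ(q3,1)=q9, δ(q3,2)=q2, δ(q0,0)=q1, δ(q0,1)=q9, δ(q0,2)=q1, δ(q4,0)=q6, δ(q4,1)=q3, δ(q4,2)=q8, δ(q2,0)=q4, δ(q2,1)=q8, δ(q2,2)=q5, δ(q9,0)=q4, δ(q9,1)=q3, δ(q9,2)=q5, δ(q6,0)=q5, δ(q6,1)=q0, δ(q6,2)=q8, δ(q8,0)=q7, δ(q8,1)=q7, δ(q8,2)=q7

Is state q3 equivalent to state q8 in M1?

Yes

Every state is reachable, so we keep all 10.
Initial partition by acceptance: {q1,q2,q4,q5,q6,q7,q9} | {q0,q3,q8}.
Refine {q1,q2,q4,q5,q6,q7,q9} on symbol 2: members go to different blocks, giving {q1,q2,q7,q9} and {q4,q5,q6}.
The partition is now stable with 3 blocks: {q1,q2,q7,q9} | {q0,q3,q8} | {q4,q5,q6}.
q3 and q8 lie in the same block of the stable partition, so they are equivalent — no string distinguishes them.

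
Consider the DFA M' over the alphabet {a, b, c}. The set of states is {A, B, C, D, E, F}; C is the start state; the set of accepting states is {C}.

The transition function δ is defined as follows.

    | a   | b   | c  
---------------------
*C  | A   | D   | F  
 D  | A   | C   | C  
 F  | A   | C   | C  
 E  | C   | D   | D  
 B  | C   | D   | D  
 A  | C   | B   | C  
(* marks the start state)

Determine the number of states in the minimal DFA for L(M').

4

States {E} cannot be reached from the start state, so discard them.
Initial partition by acceptance: {C} | {A,B,D,F}.
Refine {A,B,D,F} on symbol a: members go to different blocks, giving {A,B} and {D,F}.
Split {A,B} by δ(·,b) → {A} and {B}.
No further refinement is possible. Final partition (4 blocks): {C} | {A} | {D,F} | {B}.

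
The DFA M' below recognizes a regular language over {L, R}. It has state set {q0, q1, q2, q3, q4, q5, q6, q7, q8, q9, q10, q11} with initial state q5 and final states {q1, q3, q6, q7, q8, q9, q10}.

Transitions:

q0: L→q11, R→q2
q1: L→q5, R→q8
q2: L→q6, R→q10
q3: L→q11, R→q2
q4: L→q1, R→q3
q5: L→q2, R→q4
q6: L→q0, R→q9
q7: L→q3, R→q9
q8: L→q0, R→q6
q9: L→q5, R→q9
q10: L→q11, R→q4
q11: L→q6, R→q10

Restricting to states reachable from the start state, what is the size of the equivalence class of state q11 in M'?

3

States {q7} cannot be reached from the start state, so discard them.
Start with accepting vs non-accepting: {q1,q3,q6,q8,q9,q10} | {q0,q2,q4,q5,q11}.
On input R, block {q1,q3,q6,q8,q9,q10} splits into {q1,q6,q8,q9} and {q3,q10}.
Refine {q0,q2,q4,q5,q11} on symbol L: members go to different blocks, giving {q2,q4,q11} and {q0,q5}.
The partition is now stable with 4 blocks: {q1,q6,q8,q9} | {q2,q4,q11} | {q3,q10} | {q0,q5}.
State q11 belongs to the block {q2,q4,q11}, which has 3 states.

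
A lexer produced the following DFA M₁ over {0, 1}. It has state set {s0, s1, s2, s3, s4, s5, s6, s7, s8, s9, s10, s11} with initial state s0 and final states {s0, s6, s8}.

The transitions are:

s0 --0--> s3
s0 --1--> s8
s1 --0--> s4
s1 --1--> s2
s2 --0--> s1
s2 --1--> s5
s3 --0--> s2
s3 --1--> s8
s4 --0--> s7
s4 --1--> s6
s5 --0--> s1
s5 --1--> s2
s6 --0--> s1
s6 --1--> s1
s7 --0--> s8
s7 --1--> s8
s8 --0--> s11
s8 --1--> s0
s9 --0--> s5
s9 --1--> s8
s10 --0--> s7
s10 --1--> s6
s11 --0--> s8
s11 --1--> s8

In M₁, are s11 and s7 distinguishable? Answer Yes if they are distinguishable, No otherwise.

First remove the unreachable states {s9,s10}; 10 states remain.
P0 = {s0,s6,s8} | {s1,s2,s3,s4,s5,s7,s11}.
On input 1, block {s0,s6,s8} splits into {s0,s8} and {s6}.
On input 0, block {s1,s2,s3,s4,s5,s7,s11} splits into {s1,s2,s3,s4,s5} and {s7,s11}.
Split {s0,s8} by δ(·,0) → {s0} and {s8}.
Split {s1,s2,s3,s4,s5} by δ(·,0) → {s1,s2,s3,s5} and {s4}.
Refine {s1,s2,s3,s5} on symbol 0: members go to different blocks, giving {s2,s3,s5} and {s1}.
Split {s2,s3,s5} by δ(·,0) → {s2,s5} and {s3}.
The partition is now stable with 8 blocks: {s0} | {s2,s5} | {s6} | {s7,s11} | {s8} | {s4} | {s1} | {s3}.
s11 and s7 lie in the same block of the stable partition, so they are equivalent — no string distinguishes them.

No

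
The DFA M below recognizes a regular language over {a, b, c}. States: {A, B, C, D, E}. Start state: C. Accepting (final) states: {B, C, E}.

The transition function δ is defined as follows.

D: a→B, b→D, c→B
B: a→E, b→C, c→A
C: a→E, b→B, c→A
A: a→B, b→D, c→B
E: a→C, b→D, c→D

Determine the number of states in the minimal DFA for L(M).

P0 = {B,C,E} | {A,D}.
Refine {B,C,E} on symbol b: members go to different blocks, giving {B,C} and {E}.
Stable partition: {B,C} | {A,D} | {E} — 3 equivalence classes.

3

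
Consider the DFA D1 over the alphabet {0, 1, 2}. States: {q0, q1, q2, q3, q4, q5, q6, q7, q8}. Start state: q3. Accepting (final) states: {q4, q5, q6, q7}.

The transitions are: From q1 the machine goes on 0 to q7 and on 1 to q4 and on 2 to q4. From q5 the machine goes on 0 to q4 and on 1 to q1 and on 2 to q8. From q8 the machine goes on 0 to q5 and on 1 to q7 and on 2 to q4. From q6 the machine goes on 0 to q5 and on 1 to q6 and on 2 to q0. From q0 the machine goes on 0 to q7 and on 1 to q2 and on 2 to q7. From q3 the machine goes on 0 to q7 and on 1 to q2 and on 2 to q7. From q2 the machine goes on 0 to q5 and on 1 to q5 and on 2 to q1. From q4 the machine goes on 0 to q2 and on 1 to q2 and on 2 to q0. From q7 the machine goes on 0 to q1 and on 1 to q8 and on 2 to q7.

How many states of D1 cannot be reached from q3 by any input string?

Starting at q3 and following transitions, the reachable set is {q0, q1, q2, q3, q4, q5, q7, q8}. That leaves q6 unreachable — 1 in total.

1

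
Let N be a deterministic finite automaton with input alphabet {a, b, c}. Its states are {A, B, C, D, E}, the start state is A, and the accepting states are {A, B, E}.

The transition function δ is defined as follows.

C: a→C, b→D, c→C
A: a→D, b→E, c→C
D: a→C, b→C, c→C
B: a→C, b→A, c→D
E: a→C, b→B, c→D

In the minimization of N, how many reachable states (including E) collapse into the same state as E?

Initial partition by acceptance: {A,B,E} | {C,D}.
No further refinement is possible. Final partition (2 blocks): {A,B,E} | {C,D}.
The equivalence class containing E is {A,B,E}, of size 3.

3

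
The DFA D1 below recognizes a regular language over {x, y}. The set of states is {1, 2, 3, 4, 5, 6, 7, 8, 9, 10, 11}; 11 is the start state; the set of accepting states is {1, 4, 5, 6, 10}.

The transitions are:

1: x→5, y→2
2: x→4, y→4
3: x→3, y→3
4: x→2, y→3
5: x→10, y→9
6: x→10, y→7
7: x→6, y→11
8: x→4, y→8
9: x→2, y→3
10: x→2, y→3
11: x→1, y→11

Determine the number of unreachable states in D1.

3

Starting at 11 and following transitions, the reachable set is {1, 2, 3, 4, 5, 9, 10, 11}. That leaves 6, 7, 8 unreachable — 3 in total.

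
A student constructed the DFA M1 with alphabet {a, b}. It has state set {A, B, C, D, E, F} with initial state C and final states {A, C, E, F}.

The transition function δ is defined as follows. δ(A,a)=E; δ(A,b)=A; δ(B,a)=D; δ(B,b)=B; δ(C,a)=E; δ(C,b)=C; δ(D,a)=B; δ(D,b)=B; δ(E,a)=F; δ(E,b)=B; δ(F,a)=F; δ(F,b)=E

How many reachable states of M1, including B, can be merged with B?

2

States {A} cannot be reached from the start state, so discard them.
P0 = {C,E,F} | {B,D}.
Split {C,E,F} by δ(·,b) → {C,F} and {E}.
Refine {C,F} on symbol a: members go to different blocks, giving {C} and {F}.
Stable partition: {C} | {B,D} | {E} | {F} — 4 equivalence classes.
State B belongs to the block {B,D}, which has 2 states.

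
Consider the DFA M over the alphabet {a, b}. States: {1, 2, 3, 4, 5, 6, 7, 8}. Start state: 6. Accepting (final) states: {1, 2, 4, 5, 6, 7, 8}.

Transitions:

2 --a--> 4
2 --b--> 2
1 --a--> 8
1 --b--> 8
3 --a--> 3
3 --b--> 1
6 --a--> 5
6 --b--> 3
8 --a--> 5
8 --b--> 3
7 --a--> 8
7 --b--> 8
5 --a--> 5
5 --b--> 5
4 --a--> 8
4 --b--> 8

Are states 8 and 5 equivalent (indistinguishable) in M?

No

States {2,4,7} cannot be reached from the start state, so discard them.
Start with accepting vs non-accepting: {1,5,6,8} | {3}.
On input b, block {1,5,6,8} splits into {1,5} and {6,8}.
Refine {1,5} on symbol a: members go to different blocks, giving {1} and {5}.
Stable partition: {1} | {3} | {6,8} | {5} — 4 equivalence classes.
8 and 5 end up in different blocks, so they are distinguishable. For instance, the string 'b' is accepted from only 5.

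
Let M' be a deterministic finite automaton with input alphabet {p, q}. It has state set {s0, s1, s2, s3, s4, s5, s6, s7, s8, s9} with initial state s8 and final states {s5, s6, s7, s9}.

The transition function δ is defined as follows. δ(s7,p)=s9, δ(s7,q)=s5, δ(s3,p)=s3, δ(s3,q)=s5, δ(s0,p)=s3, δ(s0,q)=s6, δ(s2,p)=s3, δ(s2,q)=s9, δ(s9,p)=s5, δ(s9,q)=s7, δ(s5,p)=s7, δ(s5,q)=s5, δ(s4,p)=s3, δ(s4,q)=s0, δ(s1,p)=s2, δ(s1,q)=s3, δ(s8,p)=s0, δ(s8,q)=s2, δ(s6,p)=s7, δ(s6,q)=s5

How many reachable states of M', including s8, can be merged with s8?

1

States {s1,s4} cannot be reached from the start state, so discard them.
P0 = {s5,s6,s7,s9} | {s0,s2,s3,s8}.
Refine {s0,s2,s3,s8} on symbol q: members go to different blocks, giving {s0,s2,s3} and {s8}.
The partition is now stable with 3 blocks: {s5,s6,s7,s9} | {s0,s2,s3} | {s8}.
The equivalence class containing s8 is {s8}, of size 1.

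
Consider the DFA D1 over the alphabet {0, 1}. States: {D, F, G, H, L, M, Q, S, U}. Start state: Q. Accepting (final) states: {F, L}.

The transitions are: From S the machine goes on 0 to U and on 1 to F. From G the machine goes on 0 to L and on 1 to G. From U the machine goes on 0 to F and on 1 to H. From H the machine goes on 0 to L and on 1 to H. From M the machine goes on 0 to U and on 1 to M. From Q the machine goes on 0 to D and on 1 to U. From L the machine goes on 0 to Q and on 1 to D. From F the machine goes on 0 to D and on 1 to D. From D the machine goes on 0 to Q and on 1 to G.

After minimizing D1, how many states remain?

States {M,S} cannot be reached from the start state, so discard them.
P0 = {F,L} | {D,G,H,Q,U}.
Refine {D,G,H,Q,U} on symbol 0: members go to different blocks, giving {G,H,U} and {D,Q}.
Stable partition: {F,L} | {G,H,U} | {D,Q} — 3 equivalence classes.

3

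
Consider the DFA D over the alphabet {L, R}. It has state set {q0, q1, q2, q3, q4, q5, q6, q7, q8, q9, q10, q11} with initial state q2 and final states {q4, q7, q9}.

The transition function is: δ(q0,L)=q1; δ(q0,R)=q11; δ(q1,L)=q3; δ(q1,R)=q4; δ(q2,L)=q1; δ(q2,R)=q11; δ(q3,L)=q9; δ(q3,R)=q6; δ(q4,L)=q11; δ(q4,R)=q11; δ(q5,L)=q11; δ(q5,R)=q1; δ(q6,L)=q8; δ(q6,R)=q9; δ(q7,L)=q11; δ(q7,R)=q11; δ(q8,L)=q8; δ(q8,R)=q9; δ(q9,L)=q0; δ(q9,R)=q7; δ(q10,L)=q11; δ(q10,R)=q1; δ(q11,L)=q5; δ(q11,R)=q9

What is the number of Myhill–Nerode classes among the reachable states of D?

Reachable states from the start: {q0,q1,q2,q3,q4,q5,q6,q7,q8,q9,q11}. Unreachable: {q10} — drop them.
P0 = {q4,q7,q9} | {q0,q1,q2,q3,q5,q6,q8,q11}.
On input R, block {q4,q7,q9} splits into {q4,q7} and {q9}.
On input L, block {q0,q1,q2,q3,q5,q6,q8,q11} splits into {q0,q1,q2,q5,q6,q8,q11} and {q3}.
Refine {q0,q1,q2,q5,q6,q8,q11} on symbol L: members go to different blocks, giving {q0,q2,q5,q6,q8,q11} and {q1}.
Refine {q0,q2,q5,q6,q8,q11} on symbol L: members go to different blocks, giving {q5,q6,q8,q11} and {q0,q2}.
Refine {q5,q6,q8,q11} on symbol R: members go to different blocks, giving {q6,q8,q11} and {q5}.
Split {q6,q8,q11} by δ(·,L) → {q6,q8} and {q11}.
No further refinement is possible. Final partition (8 blocks): {q4,q7} | {q6,q8} | {q9} | {q3} | {q1} | {q0,q2} | {q5} | {q11}.

8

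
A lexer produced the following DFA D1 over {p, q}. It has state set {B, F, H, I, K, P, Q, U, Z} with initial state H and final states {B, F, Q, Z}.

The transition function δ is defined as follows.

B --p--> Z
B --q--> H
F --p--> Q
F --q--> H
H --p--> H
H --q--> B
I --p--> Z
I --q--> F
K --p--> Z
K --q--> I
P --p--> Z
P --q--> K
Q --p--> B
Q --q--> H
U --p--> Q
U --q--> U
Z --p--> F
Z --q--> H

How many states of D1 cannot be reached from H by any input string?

No path from H leads to I, K, P, U; the other 5 states are all reachable.

4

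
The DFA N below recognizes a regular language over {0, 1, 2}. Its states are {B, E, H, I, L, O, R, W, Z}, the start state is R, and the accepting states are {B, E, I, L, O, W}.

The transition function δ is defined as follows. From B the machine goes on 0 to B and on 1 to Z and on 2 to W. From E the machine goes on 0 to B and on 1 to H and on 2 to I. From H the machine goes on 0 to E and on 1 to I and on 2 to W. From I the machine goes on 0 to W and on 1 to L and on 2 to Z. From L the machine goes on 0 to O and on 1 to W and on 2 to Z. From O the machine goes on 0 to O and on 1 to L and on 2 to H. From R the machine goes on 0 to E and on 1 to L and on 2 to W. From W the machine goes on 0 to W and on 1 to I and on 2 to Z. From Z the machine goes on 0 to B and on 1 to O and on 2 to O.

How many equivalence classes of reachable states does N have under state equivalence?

3

All states are reachable from the start state.
Start with accepting vs non-accepting: {B,E,I,L,O,W} | {H,R,Z}.
Split {B,E,I,L,O,W} by δ(·,1) → {I,L,O,W} and {B,E}.
The partition is now stable with 3 blocks: {I,L,O,W} | {H,R,Z} | {B,E}.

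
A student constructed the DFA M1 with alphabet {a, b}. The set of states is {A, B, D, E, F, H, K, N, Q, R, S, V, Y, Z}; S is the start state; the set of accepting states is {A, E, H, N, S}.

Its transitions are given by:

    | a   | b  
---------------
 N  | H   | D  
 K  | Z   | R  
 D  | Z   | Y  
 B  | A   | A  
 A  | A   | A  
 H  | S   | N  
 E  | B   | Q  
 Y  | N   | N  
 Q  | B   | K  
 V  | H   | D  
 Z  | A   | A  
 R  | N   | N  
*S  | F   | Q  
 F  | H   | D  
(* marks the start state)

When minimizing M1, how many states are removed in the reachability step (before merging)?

BFS from S reaches {A, B, D, F, H, K, N, Q, R, S, Y, Z}; the 2 state(s) E, V are never visited.

2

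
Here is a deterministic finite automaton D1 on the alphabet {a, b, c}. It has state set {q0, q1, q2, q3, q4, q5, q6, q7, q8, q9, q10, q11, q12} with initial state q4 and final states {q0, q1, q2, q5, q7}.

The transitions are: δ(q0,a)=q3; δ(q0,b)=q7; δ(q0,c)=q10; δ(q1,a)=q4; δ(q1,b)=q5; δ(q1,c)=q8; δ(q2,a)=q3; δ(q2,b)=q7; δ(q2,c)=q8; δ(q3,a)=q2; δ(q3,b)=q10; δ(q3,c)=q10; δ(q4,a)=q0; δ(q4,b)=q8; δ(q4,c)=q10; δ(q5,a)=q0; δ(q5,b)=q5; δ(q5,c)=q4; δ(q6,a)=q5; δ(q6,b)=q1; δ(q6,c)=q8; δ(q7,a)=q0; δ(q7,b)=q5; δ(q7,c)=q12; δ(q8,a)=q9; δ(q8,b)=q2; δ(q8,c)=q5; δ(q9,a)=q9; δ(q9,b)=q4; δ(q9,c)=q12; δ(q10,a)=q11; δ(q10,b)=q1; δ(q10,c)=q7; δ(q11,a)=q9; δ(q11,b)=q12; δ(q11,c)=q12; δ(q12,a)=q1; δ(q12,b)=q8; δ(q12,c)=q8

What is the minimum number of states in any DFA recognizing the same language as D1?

First remove the unreachable states {q6}; 12 states remain.
Start with accepting vs non-accepting: {q0,q1,q2,q5,q7} | {q3,q4,q8,q9,q10,q11,q12}.
On input a, block {q0,q1,q2,q5,q7} splits into {q0,q1,q2} and {q5,q7}.
On input a, block {q3,q4,q8,q9,q10,q11,q12} splits into {q8,q9,q10,q11} and {q3,q4,q12}.
On input b, block {q8,q9,q10,q11} splits into {q8,q10} and {q9,q11}.
Stable partition: {q0,q1,q2} | {q8,q10} | {q5,q7} | {q3,q4,q12} | {q9,q11} — 5 equivalence classes.

5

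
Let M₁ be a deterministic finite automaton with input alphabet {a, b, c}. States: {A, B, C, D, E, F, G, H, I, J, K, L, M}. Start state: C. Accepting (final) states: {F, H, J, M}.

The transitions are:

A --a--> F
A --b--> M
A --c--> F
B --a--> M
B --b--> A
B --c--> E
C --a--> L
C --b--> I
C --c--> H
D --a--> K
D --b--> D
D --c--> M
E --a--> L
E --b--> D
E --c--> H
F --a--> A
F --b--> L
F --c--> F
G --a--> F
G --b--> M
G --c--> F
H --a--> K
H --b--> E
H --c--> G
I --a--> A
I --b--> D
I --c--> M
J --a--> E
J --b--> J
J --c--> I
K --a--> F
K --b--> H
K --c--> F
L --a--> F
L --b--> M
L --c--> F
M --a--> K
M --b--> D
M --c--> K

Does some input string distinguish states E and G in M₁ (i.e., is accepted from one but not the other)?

First remove the unreachable states {B,J}; 11 states remain.
P0 = {F,H,M} | {A,C,D,E,G,I,K,L}.
On input c, block {F,H,M} splits into {H,M} and {F}.
Refine {A,C,D,E,G,I,K,L} on symbol a: members go to different blocks, giving {A,G,K,L} and {C,D,E,I}.
Stable partition: {H,M} | {A,G,K,L} | {F} | {C,D,E,I} — 4 equivalence classes.
E and G end up in different blocks, so they are distinguishable. For instance, the string 'a' is accepted from only G.

Yes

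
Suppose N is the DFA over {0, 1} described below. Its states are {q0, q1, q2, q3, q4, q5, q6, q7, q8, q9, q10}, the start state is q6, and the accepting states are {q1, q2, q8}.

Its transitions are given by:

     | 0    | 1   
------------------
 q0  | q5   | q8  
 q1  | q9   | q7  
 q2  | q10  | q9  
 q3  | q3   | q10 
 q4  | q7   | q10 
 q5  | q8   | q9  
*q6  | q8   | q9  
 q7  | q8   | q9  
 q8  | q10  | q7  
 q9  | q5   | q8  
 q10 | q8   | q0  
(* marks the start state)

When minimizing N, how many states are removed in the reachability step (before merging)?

4

No path from q6 leads to q1, q2, q3, q4; the other 7 states are all reachable.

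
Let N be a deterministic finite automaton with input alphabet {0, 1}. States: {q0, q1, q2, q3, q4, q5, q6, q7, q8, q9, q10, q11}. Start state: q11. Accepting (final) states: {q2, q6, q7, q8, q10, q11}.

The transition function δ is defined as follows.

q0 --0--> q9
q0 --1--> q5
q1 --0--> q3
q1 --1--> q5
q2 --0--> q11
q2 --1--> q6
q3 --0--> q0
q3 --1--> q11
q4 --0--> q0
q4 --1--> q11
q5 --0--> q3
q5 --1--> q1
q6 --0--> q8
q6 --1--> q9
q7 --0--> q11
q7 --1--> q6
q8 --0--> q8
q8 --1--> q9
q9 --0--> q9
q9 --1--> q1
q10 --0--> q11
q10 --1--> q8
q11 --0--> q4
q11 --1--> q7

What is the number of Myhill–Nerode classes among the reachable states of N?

Reachable states from the start: {q0,q1,q3,q4,q5,q6,q7,q8,q9,q11}. Unreachable: {q2,q10} — drop them.
Initial partition by acceptance: {q6,q7,q8,q11} | {q0,q1,q3,q4,q5,q9}.
On input 0, block {q6,q7,q8,q11} splits into {q6,q7,q8} and {q11}.
Refine {q6,q7,q8} on symbol 0: members go to different blocks, giving {q6,q8} and {q7}.
Split {q0,q1,q3,q4,q5,q9} by δ(·,1) → {q0,q1,q5,q9} and {q3,q4}.
Split {q0,q1,q5,q9} by δ(·,0) → {q0,q9} and {q1,q5}.
The partition is now stable with 6 blocks: {q6,q8} | {q0,q9} | {q11} | {q7} | {q3,q4} | {q1,q5}.

6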